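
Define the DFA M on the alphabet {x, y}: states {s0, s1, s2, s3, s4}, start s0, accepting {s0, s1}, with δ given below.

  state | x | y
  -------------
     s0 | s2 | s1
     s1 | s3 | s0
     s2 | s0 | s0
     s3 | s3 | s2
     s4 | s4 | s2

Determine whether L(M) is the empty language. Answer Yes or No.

No

The empty string ε is accepted: the run s0 ends in the accepting state s0.
Since at least one string is accepted, L(M) is not empty.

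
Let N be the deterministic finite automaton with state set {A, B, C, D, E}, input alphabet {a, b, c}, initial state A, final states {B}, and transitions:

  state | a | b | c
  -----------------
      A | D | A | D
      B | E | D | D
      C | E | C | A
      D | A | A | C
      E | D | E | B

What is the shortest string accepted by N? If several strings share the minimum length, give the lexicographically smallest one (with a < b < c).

A breadth-first search from A reaches an accepting state first via the path A → D → C → E → B on input acac.
No string of length < 4 is accepted (BFS exhausts all shorter strings without reaching an accepting state), and acac is the lexicographically least accepting string of length 4.

acac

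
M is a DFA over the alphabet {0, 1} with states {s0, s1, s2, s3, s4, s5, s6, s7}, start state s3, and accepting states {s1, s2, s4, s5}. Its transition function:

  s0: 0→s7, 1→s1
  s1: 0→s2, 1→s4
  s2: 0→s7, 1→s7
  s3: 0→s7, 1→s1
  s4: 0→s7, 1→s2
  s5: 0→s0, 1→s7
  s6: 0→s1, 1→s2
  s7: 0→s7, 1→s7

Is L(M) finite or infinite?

The useful states (reachable from s3 and able to reach an accepting state) are {s1, s2, s3, s4}.
Restricted to these states the transition graph has no cycle, so every accepting path has bounded length and L is finite.

finite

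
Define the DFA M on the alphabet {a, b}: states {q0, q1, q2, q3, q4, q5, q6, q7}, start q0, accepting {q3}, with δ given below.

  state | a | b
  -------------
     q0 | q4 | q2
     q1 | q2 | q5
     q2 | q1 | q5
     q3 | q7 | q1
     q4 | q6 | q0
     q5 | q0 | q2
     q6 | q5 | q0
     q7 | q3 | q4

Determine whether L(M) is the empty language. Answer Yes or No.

Yes

The states reachable from the start state are {q0, q1, q2, q4, q5, q6}.
None of the accepting states {q3} is reachable, so no string is accepted and L(M) = ∅.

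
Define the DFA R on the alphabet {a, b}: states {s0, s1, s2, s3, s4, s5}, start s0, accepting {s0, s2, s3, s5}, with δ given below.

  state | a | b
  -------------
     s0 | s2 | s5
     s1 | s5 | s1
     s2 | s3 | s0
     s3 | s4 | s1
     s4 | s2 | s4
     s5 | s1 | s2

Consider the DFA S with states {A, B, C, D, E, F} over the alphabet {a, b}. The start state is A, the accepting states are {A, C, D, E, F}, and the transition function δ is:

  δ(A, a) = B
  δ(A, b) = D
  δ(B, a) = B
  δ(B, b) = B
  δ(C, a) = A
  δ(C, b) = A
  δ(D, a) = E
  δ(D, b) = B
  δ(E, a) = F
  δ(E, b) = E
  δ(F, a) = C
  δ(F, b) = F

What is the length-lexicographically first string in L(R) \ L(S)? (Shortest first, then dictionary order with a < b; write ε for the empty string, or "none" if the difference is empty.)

a

The string a is accepted by R but not by S.
No shorter string lies in the difference, and a is the lexicographically first length-1 string in L(R) \ L(S).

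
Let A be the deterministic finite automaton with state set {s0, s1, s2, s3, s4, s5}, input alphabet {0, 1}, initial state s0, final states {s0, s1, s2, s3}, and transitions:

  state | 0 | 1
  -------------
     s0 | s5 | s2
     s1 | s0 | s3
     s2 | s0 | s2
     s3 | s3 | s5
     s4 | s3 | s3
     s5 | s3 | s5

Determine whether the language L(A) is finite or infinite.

State s0 is reachable from the start and can reach an accepting state, and it lies on the cycle s0 → s2 → s0.
Traversing that cycle any number of times yields accepted strings of unbounded length, so the language is infinite.

infinite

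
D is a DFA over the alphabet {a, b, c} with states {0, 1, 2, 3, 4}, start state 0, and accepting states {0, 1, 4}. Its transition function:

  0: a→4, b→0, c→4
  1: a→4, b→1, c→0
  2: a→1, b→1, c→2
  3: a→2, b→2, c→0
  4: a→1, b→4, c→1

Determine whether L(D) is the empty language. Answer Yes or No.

No

The empty string ε is accepted: the run 0 ends in the accepting state 0.
Since at least one string is accepted, L(D) is not empty.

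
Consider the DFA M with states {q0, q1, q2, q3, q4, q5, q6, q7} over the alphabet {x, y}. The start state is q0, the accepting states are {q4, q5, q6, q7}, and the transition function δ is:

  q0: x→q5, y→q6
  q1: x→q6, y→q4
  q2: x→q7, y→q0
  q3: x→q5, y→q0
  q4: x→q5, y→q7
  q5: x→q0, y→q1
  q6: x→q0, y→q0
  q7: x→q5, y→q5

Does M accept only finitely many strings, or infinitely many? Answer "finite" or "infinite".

State q0 is reachable from the start and can reach an accepting state, and it lies on the cycle q0 → q5 → q0.
Traversing that cycle any number of times yields accepted strings of unbounded length, so the language is infinite.

infinite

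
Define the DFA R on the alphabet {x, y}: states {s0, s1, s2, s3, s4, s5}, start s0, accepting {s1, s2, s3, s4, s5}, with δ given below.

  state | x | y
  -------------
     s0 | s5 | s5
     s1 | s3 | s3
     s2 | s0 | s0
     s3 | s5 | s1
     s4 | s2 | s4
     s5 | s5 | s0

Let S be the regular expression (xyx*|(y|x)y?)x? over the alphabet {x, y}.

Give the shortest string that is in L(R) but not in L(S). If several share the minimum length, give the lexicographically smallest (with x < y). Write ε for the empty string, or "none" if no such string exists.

xxx

The string xxx is accepted by R but not by S.
No shorter string lies in the difference, and xxx is the lexicographically first length-3 string in L(R) \ L(S).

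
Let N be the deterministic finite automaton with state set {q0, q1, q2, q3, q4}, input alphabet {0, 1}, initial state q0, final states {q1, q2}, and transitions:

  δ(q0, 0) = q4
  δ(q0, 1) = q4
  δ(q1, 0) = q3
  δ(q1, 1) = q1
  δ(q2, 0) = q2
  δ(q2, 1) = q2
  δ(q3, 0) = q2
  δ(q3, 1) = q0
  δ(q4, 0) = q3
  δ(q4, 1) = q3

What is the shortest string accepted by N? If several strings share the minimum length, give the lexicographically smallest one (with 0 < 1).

000

A breadth-first search from q0 reaches an accepting state first via the path q0 → q4 → q3 → q2 on input 000.
No string of length < 3 is accepted (BFS exhausts all shorter strings without reaching an accepting state), and 000 is the lexicographically least accepting string of length 3.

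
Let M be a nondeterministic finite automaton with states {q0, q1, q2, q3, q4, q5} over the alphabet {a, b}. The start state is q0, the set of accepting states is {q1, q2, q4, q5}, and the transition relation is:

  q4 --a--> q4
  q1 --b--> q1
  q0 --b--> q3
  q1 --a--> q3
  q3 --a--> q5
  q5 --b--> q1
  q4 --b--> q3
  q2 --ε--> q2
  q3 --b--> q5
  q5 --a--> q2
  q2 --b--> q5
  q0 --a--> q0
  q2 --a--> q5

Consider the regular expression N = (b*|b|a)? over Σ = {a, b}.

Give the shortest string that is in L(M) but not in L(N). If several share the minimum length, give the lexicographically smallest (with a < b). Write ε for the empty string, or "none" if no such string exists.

The string ba is accepted by M but not by N.
No shorter string lies in the difference, and ba is the lexicographically first length-2 string in L(M) \ L(N).

ba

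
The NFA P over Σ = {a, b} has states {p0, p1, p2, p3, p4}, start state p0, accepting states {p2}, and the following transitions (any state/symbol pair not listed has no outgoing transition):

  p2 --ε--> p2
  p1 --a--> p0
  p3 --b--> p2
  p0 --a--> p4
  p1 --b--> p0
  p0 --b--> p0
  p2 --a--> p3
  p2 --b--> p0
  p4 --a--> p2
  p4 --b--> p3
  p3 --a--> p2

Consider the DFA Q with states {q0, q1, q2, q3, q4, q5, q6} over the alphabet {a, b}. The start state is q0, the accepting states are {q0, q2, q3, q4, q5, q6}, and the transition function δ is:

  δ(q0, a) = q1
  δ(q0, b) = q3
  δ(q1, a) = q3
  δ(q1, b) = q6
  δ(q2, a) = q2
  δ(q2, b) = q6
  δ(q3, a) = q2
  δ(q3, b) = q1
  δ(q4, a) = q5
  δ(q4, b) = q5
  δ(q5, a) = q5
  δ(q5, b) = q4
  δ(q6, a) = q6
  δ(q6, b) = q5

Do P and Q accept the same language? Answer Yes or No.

No

The empty string ε is accepted by Q but rejected by P.
So L(P) ≠ L(Q).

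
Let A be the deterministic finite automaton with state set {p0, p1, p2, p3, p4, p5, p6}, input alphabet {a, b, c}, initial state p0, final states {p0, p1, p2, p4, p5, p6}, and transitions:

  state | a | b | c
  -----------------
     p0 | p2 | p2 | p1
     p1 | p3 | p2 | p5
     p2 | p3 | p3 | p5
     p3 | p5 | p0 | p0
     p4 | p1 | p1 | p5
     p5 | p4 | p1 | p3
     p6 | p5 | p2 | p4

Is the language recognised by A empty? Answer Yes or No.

The empty string ε is accepted: the run p0 ends in the accepting state p0.
Since at least one string is accepted, L(A) is not empty.

No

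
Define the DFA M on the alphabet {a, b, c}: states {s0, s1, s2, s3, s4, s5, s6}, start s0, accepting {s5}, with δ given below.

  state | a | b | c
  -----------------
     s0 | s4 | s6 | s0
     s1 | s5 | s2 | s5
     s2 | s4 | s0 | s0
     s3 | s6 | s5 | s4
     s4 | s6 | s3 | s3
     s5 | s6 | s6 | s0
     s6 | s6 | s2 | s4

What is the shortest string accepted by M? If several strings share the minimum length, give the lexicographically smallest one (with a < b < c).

A breadth-first search from s0 reaches an accepting state first via the path s0 → s4 → s3 → s5 on input abb.
No string of length < 3 is accepted (BFS exhausts all shorter strings without reaching an accepting state), and abb is the lexicographically least accepting string of length 3.

abb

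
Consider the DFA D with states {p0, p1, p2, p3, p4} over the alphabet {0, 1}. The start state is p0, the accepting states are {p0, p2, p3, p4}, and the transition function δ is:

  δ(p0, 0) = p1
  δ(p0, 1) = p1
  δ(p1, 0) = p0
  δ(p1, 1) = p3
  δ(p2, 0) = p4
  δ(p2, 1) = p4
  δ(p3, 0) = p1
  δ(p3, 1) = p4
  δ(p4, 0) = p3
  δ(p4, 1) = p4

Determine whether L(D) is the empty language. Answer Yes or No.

The empty string ε is accepted: the run p0 ends in the accepting state p0.
Since at least one string is accepted, L(D) is not empty.

No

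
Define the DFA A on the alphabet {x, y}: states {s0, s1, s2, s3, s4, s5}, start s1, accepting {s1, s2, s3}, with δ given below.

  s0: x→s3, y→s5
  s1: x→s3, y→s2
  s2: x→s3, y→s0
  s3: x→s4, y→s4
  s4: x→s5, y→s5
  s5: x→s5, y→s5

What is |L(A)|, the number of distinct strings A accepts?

The useful subgraph on states {s0, s1, s2, s3} is acyclic, so L(A) is finite; the longest accepting path visits 4 useful states, giving maximum string length 3.
Counting accepting paths from s1 by length: 1 of length 0, 2 of length 1, 1 of length 2, 1 of length 3. Total 5.

5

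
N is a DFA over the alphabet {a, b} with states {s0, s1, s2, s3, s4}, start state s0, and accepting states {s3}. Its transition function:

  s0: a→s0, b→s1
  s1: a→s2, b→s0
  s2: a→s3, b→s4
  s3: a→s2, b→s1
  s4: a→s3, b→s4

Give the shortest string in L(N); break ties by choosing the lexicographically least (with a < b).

A breadth-first search from s0 reaches an accepting state first via the path s0 → s1 → s2 → s3 on input baa.
No string of length < 3 is accepted (BFS exhausts all shorter strings without reaching an accepting state), and baa is the lexicographically least accepting string of length 3.

baa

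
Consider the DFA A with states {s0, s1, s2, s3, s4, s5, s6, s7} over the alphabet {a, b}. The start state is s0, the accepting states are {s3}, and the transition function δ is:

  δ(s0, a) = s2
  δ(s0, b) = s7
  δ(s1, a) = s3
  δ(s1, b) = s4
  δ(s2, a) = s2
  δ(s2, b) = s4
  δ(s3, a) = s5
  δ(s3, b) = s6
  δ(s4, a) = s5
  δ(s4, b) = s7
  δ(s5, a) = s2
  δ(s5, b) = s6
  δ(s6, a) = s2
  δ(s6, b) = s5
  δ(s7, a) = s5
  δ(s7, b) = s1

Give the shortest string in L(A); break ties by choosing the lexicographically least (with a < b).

bba

A breadth-first search from s0 reaches an accepting state first via the path s0 → s7 → s1 → s3 on input bba.
No string of length < 3 is accepted (BFS exhausts all shorter strings without reaching an accepting state), and bba is the lexicographically least accepting string of length 3.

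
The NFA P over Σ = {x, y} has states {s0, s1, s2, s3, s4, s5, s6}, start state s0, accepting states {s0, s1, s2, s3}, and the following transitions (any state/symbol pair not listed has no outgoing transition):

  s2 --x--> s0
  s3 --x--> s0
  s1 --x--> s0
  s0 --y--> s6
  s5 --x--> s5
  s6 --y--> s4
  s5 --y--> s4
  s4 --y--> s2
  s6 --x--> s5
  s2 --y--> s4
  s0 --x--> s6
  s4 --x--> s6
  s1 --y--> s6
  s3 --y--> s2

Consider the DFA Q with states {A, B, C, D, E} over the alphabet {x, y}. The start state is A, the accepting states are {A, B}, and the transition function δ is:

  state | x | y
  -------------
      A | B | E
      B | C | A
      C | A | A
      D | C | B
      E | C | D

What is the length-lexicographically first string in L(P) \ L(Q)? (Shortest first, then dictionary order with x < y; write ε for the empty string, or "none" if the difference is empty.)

The string xyy is accepted by P but not by Q.
No shorter string lies in the difference, and xyy is the lexicographically first length-3 string in L(P) \ L(Q).

xyy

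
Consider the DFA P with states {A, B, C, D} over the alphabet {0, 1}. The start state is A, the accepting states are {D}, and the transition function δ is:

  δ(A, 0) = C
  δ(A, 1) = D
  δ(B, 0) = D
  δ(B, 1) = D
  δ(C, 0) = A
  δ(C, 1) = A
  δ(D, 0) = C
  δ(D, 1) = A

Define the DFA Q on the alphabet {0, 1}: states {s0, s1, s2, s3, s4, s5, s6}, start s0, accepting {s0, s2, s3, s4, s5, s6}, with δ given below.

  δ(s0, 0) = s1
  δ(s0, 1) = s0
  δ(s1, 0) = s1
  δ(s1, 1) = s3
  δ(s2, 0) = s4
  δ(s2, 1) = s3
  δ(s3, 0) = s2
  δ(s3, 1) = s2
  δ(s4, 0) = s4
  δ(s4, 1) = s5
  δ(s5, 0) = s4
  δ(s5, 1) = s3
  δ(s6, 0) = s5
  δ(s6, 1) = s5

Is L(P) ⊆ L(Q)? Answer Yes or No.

Exploring the product automaton P × Q from the start pair (A, s0), following both machines on each input symbol, reaches 13 state pairs: (A, s0), (C, s1), (D, s0), (A, s1), (A, s3), (D, s3), (C, s2), (D, s2), (A, s2), (A, s4), (C, s4), (D, s5), (A, s5).
P accepts in {D} and Q accepts in {s0, s2, s3, s4, s5, s6}. The reachable pairs whose P-component is accepting are (D, s0), (D, s3), (D, s2), (D, s5); in each of them the Q-component is accepting too, so the product for L(P) \ L(Q) (P-component accepting, Q-component rejecting) has no reachable accepting pair and the difference is empty.
Hence every string in L(P) is also in L(Q).

Yes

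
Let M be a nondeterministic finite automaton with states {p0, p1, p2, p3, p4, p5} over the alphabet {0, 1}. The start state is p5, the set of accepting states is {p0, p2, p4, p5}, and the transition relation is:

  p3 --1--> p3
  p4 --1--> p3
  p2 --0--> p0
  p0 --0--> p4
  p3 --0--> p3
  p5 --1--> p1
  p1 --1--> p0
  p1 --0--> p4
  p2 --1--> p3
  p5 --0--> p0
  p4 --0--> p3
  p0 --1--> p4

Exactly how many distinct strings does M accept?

8

The useful subgraph on states {p0, p1, p4, p5} is acyclic, so L(M) is finite; the longest accepting path visits 4 useful states, giving maximum string length 3.
Counting accepting paths from p5 by length: 1 of length 0, 1 of length 1, 4 of length 2, 2 of length 3. Total 8.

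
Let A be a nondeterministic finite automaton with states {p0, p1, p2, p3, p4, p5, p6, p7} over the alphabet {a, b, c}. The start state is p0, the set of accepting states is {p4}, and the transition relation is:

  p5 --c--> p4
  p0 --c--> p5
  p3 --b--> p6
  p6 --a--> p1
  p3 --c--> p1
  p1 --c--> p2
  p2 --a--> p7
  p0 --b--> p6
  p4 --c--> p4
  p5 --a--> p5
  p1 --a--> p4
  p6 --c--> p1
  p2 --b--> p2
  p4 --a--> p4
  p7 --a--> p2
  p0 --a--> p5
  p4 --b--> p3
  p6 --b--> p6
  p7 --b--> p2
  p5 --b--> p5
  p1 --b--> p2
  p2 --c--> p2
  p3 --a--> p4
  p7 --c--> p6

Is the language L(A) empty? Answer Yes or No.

No

The string ac is accepted: the run p0 → p5 → p4 ends in the accepting state p4.
Since at least one string is accepted, L(A) is not empty.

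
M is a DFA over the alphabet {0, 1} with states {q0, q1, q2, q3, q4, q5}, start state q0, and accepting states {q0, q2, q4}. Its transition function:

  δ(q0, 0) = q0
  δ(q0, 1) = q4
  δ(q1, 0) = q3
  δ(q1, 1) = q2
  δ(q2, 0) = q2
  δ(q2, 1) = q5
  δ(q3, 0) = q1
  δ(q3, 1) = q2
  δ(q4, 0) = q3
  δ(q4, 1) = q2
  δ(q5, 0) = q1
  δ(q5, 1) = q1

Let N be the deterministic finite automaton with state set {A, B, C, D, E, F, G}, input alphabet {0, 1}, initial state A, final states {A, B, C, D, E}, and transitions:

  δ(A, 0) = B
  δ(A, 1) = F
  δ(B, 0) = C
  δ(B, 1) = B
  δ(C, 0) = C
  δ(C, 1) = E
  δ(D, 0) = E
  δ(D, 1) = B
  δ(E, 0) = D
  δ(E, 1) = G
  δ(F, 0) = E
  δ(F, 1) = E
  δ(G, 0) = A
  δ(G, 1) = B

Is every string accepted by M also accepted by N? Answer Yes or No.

No

The string 1 is in L(M) but not in L(N).
So L(M) ⊄ L(N).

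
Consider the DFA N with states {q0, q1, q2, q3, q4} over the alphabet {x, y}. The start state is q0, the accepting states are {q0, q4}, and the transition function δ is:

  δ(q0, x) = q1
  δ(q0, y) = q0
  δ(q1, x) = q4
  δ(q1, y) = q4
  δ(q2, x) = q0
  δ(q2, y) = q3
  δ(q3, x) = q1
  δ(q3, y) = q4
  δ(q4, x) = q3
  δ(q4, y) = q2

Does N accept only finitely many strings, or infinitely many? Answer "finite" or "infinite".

infinite

State q0 is reachable from the start and can reach an accepting state, and it lies on the cycle q0 → q0.
Traversing that cycle any number of times yields accepted strings of unbounded length, so the language is infinite.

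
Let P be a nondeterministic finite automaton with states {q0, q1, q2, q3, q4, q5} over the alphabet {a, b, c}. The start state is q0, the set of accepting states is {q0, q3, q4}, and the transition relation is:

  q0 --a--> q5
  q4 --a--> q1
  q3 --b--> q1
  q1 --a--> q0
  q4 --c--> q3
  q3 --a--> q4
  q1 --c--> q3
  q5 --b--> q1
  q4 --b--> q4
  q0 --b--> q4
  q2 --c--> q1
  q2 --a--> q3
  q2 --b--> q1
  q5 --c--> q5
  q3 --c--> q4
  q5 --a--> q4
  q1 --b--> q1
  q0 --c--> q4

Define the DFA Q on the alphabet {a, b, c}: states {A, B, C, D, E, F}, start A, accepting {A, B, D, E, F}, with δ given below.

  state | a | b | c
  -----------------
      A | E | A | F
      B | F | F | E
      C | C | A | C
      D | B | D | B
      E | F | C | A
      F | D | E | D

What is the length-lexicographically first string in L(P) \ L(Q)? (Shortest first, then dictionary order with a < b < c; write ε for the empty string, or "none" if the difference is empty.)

The string aba is accepted by P but not by Q.
No shorter string lies in the difference, and aba is the lexicographically first length-3 string in L(P) \ L(Q).

aba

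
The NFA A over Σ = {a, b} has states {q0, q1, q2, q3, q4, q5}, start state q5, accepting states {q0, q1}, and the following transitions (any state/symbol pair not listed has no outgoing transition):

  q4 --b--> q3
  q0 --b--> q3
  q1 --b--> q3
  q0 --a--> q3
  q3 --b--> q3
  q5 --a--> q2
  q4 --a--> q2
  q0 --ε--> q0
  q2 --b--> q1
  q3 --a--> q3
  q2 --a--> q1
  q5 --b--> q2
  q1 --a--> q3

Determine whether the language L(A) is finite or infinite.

The useful states (reachable from q5 and able to reach an accepting state) are {q1, q2, q5}.
Restricted to these states the transition graph has no cycle, so every accepting path has bounded length and L is finite.

finite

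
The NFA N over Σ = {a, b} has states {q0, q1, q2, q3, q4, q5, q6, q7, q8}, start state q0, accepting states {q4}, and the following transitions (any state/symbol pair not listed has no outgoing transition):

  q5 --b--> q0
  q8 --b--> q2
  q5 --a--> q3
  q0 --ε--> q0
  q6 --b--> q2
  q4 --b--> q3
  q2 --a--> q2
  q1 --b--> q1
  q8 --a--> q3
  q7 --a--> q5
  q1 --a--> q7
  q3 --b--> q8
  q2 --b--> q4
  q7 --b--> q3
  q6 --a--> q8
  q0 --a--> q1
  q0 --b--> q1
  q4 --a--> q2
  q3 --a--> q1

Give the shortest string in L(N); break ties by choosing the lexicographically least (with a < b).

aabbbb

A breadth-first search from q0 reaches an accepting state first via the path q0 → q1 → q7 → q3 → q8 → q2 → q4 on input aabbbb.
No string of length < 6 is accepted (BFS exhausts all shorter strings without reaching an accepting state), and aabbbb is the lexicographically least accepting string of length 6.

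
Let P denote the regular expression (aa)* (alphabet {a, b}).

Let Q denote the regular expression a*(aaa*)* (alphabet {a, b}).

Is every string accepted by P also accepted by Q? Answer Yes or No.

Yes

Converting the expression P to a DFA (subset construction, then merging equivalent states) gives the minimal DFA with states {p0, p1, p2}, start state p0, accepting states {p0} and transitions p0: a→p1, b→p2; p1: a→p0, b→p2; p2: a→p2, b→p2.
Converting the expression Q to a DFA (subset construction, then merging equivalent states) gives the minimal DFA with states {q0, q1}, start state q0, accepting states {q0} and transitions q0: a→q0, b→q1; q1: a→q1, b→q1.
Exploring the product automaton P × Q from the start pair (p0, q0), following both machines on each input symbol, reaches 3 state pairs: (p0, q0), (p1, q0), (p2, q1).
P accepts in {p0} and Q accepts in {q0}. The reachable pairs whose P-component is accepting are (p0, q0); in each of them the Q-component is accepting too, so the product for L(P) \ L(Q) (P-component accepting, Q-component rejecting) has no reachable accepting pair and the difference is empty.
Hence every string in L(P) is also in L(Q).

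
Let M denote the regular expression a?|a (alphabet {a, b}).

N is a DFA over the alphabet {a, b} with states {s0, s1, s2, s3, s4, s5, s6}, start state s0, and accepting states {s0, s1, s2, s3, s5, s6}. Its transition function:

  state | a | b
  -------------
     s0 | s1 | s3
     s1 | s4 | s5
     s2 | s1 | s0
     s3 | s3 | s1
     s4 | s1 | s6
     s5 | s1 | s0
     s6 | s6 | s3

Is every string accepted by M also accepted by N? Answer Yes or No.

Converting the expression M to a DFA (subset construction, then merging equivalent states) gives the minimal DFA with states {m0, m1, m2}, start state m0, accepting states {m0, m1} and transitions m0: a→m1, b→m2; m1: a→m2, b→m2; m2: a→m2, b→m2.
Exploring the product automaton M × N from the start pair (m0, s0), following both machines on each input symbol, reaches 8 state pairs: (m0, s0), (m1, s1), (m2, s3), (m2, s4), (m2, s5), (m2, s1), (m2, s6), (m2, s0).
M accepts in {m0, m1} and N accepts in {s0, s1, s2, s3, s5, s6}. The reachable pairs whose M-component is accepting are (m0, s0), (m1, s1); in each of them the N-component is accepting too, so the product for L(M) \ L(N) (M-component accepting, N-component rejecting) has no reachable accepting pair and the difference is empty.
Hence every string in L(M) is also in L(N).

Yes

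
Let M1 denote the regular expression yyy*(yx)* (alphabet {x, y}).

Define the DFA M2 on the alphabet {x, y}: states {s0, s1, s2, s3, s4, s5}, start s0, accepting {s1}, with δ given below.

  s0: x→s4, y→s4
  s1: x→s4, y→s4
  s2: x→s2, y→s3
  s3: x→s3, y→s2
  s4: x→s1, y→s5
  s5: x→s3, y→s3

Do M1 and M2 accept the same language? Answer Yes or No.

The string yy is accepted by M1 but rejected by M2.
So L(M1) ≠ L(M2).

No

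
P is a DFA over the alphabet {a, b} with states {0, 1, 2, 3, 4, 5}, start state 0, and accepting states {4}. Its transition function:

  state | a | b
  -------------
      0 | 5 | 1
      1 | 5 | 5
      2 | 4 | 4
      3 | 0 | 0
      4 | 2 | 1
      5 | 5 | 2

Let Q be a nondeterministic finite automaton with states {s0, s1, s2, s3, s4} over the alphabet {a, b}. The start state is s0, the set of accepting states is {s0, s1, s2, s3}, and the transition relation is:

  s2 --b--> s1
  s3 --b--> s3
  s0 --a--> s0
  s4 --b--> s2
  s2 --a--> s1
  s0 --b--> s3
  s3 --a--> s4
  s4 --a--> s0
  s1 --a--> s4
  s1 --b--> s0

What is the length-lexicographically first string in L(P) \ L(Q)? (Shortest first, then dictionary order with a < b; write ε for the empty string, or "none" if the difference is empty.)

aba

The string aba is accepted by P but not by Q.
No shorter string lies in the difference, and aba is the lexicographically first length-3 string in L(P) \ L(Q).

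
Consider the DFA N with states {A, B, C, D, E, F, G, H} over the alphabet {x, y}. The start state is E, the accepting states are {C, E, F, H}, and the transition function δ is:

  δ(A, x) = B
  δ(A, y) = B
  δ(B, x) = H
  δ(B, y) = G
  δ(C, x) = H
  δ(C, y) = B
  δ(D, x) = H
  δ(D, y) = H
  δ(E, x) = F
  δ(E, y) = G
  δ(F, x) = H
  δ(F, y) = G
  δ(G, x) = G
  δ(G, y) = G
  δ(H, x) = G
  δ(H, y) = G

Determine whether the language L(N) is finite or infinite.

finite

The useful states (reachable from E and able to reach an accepting state) are {E, F, H}.
Restricted to these states the transition graph has no cycle, so every accepting path has bounded length and L is finite.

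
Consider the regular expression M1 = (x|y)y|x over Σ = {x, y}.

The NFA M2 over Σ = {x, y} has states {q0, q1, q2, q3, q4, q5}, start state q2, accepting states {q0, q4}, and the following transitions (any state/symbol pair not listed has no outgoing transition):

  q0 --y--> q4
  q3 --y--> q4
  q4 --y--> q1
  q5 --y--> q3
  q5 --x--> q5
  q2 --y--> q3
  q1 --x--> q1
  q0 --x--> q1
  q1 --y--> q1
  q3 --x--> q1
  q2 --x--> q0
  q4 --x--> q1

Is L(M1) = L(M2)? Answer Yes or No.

Converting the expression M1 to a DFA (subset construction, then merging equivalent states) gives the minimal DFA with states {r0, r1, r2, r3, r4}, start state r0, accepting states {r1, r4} and transitions r0: x→r1, y→r2; r1: x→r3, y→r4; r2: x→r3, y→r4; r3: x→r3, y→r3; r4: x→r3, y→r3.
Exploring the product automaton M1 × M2 from the start pair (r0, q2), following both machines on each input symbol, reaches 5 state pairs: (r0, q2), (r1, q0), (r2, q3), (r3, q1), (r4, q4).
M1 accepts in {r1, r4} and M2 accepts in {q0, q4}. In every reachable pair the two components are either both accepting — (r1, q0), (r4, q4) — or both non-accepting, so no string is accepted by exactly one of the machines: L(M1) \ L(M2) and L(M2) \ L(M1) are both empty.
Hence every string is accepted by M1 iff it is accepted by M2, and the two languages coincide.

Yes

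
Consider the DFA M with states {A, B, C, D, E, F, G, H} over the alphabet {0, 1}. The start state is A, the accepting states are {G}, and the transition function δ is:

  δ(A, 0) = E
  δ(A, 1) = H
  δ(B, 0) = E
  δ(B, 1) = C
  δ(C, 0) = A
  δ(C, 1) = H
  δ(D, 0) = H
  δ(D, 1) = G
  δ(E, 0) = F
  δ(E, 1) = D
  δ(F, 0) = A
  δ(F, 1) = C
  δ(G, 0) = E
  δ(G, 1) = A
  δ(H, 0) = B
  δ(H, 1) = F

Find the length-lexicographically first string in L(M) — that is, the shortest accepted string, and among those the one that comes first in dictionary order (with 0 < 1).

A breadth-first search from A reaches an accepting state first via the path A → E → D → G on input 011.
No string of length < 3 is accepted (BFS exhausts all shorter strings without reaching an accepting state), and 011 is the lexicographically least accepting string of length 3.

011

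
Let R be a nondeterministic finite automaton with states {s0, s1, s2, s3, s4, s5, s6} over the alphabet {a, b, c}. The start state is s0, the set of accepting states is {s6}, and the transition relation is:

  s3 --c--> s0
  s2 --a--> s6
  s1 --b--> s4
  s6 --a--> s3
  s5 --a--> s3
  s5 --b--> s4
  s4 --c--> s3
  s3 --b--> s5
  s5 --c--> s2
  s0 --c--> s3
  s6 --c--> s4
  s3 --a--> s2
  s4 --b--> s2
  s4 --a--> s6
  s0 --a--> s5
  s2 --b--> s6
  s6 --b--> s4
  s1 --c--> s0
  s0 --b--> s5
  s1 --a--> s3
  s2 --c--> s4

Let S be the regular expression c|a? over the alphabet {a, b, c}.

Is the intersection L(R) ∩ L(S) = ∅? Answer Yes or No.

Converting the expression S to a DFA (subset construction, then merging equivalent states) gives the minimal DFA with states {r0, r1, r2}, start state r0, accepting states {r0, r1} and transitions r0: a→r1, b→r2, c→r1; r1: a→r2, b→r2, c→r2; r2: a→r2, b→r2, c→r2.
Exploring the product automaton R × S from the start pair (s0, r0), following both machines on each input symbol, reaches 9 state pairs: (s0, r0), (s5, r1), (s5, r2), (s3, r1), (s3, r2), (s4, r2), (s2, r2), (s0, r2), (s6, r2).
R accepts in {s6} and S accepts in {r0, r1}; no reachable pair has both components accepting, so no string drives both machines to acceptance simultaneously and L(R) ∩ L(S) = ∅.
So no string is accepted by both, and the intersection is empty.

Yes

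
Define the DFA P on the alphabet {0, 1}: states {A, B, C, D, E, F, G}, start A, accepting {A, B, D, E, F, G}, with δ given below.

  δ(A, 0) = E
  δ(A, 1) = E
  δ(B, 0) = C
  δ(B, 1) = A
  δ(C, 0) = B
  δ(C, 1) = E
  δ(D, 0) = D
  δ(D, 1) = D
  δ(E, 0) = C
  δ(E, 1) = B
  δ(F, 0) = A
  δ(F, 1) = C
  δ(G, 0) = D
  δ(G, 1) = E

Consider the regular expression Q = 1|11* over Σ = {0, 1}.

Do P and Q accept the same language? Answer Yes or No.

The empty string ε is accepted by P but rejected by Q.
So L(P) ≠ L(Q).

No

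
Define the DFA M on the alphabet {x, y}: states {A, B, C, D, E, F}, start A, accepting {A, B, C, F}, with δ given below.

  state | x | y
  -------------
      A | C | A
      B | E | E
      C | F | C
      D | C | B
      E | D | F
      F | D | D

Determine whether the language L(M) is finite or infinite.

State A is reachable from the start and can reach an accepting state, and it lies on the cycle A → A.
Traversing that cycle any number of times yields accepted strings of unbounded length, so the language is infinite.

infinite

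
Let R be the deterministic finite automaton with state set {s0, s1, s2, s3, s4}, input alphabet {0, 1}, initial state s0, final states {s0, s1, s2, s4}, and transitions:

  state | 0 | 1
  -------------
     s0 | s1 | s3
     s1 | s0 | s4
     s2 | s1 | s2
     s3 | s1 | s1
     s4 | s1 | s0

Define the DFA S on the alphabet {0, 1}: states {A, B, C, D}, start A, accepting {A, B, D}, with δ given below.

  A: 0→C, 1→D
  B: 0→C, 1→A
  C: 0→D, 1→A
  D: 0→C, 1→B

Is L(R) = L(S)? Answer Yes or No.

No

The string 0 is accepted by R but rejected by S.
So L(R) ≠ L(S).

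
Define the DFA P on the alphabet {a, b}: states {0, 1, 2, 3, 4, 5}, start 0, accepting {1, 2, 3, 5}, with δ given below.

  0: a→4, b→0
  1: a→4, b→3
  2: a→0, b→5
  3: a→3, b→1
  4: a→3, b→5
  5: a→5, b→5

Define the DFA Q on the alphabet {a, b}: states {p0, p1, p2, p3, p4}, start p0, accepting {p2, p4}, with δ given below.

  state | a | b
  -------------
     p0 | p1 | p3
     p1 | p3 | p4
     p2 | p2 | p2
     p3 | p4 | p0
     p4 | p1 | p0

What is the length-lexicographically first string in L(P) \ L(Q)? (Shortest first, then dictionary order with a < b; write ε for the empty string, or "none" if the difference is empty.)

aa

The string aa is accepted by P but not by Q.
No shorter string lies in the difference, and aa is the lexicographically first length-2 string in L(P) \ L(Q).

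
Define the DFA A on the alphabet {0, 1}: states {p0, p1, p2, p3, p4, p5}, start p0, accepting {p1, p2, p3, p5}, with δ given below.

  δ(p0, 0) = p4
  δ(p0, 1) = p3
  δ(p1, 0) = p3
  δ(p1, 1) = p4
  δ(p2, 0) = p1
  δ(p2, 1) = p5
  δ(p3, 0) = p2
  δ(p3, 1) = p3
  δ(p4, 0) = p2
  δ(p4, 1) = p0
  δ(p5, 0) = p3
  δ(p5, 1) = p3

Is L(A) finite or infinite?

infinite

State p3 is reachable from the start and can reach an accepting state, and it lies on the cycle p3 → p2 → p1 → p3.
Traversing that cycle any number of times yields accepted strings of unbounded length, so the language is infinite.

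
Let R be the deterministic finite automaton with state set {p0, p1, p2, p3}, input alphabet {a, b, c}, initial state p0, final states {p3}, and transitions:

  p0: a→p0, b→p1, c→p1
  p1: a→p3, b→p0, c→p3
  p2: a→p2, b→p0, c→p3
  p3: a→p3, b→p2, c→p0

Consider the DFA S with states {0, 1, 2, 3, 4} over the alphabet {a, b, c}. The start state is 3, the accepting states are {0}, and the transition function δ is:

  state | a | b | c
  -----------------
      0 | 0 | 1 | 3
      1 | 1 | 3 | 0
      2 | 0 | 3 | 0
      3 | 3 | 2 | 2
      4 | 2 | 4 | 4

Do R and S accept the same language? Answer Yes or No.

Yes

Exploring the product automaton R × S from the start pair (p0, 3), following both machines on each input symbol, reaches 4 state pairs: (p0, 3), (p1, 2), (p3, 0), (p2, 1).
R accepts in {p3} and S accepts in {0}. In every reachable pair the two components are either both accepting — (p3, 0) — or both non-accepting, so no string is accepted by exactly one of the machines: L(R) \ L(S) and L(S) \ L(R) are both empty.
Hence every string is accepted by R iff it is accepted by S, and the two languages coincide.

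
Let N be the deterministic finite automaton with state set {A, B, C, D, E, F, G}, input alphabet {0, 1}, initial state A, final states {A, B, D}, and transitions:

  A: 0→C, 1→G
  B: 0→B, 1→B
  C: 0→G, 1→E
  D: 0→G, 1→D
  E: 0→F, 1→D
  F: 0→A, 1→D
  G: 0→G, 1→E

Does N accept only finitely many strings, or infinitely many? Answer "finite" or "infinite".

State D is reachable from the start and can reach an accepting state, and it lies on the cycle D → D.
Traversing that cycle any number of times yields accepted strings of unbounded length, so the language is infinite.

infinite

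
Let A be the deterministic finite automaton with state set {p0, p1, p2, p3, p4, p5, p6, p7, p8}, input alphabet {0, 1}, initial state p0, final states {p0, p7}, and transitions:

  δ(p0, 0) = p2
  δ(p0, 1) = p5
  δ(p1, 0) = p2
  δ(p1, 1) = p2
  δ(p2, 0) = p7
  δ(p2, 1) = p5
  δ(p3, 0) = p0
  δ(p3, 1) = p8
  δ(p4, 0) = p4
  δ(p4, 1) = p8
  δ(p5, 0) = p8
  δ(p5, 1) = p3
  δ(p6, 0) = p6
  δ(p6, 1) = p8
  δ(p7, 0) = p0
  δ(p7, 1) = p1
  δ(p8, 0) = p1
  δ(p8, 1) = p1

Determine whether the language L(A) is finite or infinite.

State p2 is reachable from the start and can reach an accepting state, and it lies on the cycle p2 → p5 → p8 → p1 → p2.
Traversing that cycle any number of times yields accepted strings of unbounded length, so the language is infinite.

infinite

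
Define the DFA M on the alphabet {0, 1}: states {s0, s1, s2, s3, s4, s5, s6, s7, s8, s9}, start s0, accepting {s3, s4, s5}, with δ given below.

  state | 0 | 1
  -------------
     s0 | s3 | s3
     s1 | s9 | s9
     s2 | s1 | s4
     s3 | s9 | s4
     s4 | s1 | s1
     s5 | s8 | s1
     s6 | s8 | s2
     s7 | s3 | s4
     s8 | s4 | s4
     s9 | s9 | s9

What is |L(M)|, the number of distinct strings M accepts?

The useful subgraph on states {s0, s3, s4} is acyclic, so L(M) is finite; the longest accepting path visits 3 useful states, giving maximum string length 2.
Counting accepting paths from s0 by length: 2 of length 1, 2 of length 2. Total 4.

4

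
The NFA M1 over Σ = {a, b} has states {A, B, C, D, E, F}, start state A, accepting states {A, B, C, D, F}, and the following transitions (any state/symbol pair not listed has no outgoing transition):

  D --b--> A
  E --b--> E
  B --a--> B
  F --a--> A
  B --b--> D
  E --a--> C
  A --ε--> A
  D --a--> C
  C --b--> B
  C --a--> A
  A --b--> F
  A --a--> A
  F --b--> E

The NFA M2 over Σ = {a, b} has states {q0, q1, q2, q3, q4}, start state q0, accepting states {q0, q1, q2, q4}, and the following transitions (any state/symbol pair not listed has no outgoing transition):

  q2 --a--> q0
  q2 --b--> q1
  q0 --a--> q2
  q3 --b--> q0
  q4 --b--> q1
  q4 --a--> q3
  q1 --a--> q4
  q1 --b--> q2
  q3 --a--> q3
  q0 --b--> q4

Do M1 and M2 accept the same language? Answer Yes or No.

The string ba is accepted by M1 but rejected by M2.
So L(M1) ≠ L(M2).

No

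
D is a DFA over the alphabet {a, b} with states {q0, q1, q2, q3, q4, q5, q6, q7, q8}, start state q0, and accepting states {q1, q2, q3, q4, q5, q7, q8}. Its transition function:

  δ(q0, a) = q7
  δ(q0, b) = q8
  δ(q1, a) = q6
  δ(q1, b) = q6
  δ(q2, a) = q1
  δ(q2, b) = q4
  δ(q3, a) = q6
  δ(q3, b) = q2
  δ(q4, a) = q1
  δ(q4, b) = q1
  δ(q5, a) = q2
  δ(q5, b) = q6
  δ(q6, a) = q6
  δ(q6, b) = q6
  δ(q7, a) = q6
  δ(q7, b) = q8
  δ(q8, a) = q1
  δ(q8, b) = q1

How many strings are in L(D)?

7

The useful subgraph on states {q0, q1, q7, q8} is acyclic, so L(D) is finite; the longest accepting path visits 4 useful states, giving maximum string length 3.
Counting accepting paths from q0 by length: 2 of length 1, 3 of length 2, 2 of length 3. Total 7.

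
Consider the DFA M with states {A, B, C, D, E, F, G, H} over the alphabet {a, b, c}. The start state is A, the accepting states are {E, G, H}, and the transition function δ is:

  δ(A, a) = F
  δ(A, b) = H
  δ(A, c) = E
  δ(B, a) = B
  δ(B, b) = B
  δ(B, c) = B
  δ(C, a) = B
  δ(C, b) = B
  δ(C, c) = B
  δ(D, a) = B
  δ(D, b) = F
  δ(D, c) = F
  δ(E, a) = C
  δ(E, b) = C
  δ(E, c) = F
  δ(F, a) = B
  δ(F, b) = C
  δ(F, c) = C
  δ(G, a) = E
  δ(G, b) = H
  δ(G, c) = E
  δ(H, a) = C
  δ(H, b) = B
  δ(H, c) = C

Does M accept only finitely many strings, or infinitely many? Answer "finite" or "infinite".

The useful states (reachable from A and able to reach an accepting state) are {A, E, H}.
Restricted to these states the transition graph has no cycle, so every accepting path has bounded length and L is finite.

finite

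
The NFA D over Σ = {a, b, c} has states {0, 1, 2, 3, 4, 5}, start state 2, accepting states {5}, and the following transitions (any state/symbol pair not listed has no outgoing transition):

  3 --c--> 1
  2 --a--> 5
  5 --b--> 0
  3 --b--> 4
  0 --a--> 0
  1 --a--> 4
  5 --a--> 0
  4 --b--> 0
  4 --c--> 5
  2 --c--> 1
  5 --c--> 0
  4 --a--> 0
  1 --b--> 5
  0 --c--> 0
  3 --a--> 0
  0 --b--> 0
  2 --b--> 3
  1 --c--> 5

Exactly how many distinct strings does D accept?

The useful subgraph on states {1, 2, 3, 4, 5} is acyclic, so L(D) is finite; the longest accepting path visits 5 useful states, giving maximum string length 4.
Counting accepting paths from 2 by length: 1 of length 1, 2 of length 2, 4 of length 3, 1 of length 4. Total 8.

8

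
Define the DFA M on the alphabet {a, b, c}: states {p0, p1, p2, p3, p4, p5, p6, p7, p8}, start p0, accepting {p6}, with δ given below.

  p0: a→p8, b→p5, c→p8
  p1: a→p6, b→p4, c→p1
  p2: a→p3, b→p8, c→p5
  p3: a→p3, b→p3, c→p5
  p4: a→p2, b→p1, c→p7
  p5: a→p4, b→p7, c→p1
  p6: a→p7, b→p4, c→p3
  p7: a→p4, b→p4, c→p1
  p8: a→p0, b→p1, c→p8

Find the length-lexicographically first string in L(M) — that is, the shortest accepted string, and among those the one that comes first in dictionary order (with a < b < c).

aba

A breadth-first search from p0 reaches an accepting state first via the path p0 → p8 → p1 → p6 on input aba.
No string of length < 3 is accepted (BFS exhausts all shorter strings without reaching an accepting state), and aba is the lexicographically least accepting string of length 3.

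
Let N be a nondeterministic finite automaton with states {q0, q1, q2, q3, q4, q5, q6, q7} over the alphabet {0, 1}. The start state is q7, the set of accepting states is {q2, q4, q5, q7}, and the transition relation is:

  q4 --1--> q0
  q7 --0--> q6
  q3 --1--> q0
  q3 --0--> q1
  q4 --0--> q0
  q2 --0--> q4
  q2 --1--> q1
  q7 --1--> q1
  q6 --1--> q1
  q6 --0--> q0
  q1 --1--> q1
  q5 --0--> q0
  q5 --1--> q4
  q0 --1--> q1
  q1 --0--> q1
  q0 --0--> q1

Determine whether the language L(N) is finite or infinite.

The useful states (reachable from q7 and able to reach an accepting state) are {q7}.
Restricted to these states the transition graph has no cycle, so every accepting path has bounded length and L is finite.

finite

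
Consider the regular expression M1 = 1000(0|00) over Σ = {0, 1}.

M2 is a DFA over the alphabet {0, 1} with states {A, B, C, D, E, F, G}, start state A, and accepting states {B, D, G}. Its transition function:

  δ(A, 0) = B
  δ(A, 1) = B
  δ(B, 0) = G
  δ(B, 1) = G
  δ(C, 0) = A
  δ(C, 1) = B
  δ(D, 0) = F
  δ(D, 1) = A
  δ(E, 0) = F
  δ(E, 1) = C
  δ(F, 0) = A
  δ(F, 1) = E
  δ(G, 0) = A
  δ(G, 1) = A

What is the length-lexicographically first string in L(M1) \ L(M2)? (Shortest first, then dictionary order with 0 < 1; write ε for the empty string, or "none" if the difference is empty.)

100000

The string 100000 is accepted by M1 but not by M2.
No shorter string lies in the difference, and 100000 is the lexicographically first length-6 string in L(M1) \ L(M2).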